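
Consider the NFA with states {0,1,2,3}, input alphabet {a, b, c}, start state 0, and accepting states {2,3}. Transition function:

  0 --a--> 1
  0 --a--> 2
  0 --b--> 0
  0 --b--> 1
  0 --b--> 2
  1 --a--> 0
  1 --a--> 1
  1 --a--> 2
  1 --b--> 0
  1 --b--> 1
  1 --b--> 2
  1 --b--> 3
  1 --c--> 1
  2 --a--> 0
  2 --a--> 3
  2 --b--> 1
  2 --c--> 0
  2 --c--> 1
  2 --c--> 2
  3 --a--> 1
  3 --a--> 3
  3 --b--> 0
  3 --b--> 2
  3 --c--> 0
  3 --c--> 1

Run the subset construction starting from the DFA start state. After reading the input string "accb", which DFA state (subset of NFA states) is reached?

Start: {0}.
δ(0,a) = {1,2}.
Union: {1,2}.
After a: {1,2}.
δ(1,c) = {1}; δ(2,c) = {0,1,2}.
Union: {0,1,2}.
After c: {0,1,2}.
δ(0,c) = ∅; δ(1,c) = {1}; δ(2,c) = {0,1,2}.
Union: {0,1,2}.
After c: {0,1,2}.
δ(0,b) = {0,1,2}; δ(1,b) = {0,1,2,3}; δ(2,b) = {1}.
Union: {0,1,2,3}.
After b: {0,1,2,3}.

{0,1,2,3}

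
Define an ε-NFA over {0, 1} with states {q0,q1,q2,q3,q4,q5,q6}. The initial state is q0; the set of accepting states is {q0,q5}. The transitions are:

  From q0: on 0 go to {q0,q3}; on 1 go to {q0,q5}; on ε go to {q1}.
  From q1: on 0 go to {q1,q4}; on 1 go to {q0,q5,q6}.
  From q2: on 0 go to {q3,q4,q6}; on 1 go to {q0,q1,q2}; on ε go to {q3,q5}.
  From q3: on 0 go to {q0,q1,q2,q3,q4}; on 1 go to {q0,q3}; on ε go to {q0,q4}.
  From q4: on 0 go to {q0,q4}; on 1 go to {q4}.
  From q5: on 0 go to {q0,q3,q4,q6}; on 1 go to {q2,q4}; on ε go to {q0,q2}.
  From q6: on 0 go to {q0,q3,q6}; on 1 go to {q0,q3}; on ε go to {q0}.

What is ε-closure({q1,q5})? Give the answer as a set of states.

{q0,q1,q2,q3,q4,q5}

Begin with {q1,q5}.
q5 →ε {q0,q2}; add q0, q2.
q2 →ε {q3,q5}; add q3.
q3 →ε {q0,q4}; add q4.
ε-closure = {q0,q1,q2,q3,q4,q5}.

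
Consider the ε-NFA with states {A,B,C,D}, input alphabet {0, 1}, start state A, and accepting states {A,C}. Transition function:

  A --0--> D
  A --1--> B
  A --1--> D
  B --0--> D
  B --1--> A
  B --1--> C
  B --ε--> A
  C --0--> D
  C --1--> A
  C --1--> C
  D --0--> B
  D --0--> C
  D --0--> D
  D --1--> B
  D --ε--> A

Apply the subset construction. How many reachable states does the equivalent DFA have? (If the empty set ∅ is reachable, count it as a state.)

Start state of the DFA: {A} (ε-closure of the NFA start).
{A} --0--> {A,D}  [new]
{A} --1--> {A,B,D}  [new]
{A,D} --0--> {A,B,C,D}  [new]
{A,D} --1--> {A,B,D}  [seen]
{A,B,D} --0--> {A,B,C,D}  [seen]
{A,B,D} --1--> {A,B,C,D}  [seen]
{A,B,C,D} --0--> {A,B,C,D}  [seen]
{A,B,C,D} --1--> {A,B,C,D}  [seen]
Reachable DFA states: {A}, {A,D}, {A,B,D}, {A,B,C,D}.

4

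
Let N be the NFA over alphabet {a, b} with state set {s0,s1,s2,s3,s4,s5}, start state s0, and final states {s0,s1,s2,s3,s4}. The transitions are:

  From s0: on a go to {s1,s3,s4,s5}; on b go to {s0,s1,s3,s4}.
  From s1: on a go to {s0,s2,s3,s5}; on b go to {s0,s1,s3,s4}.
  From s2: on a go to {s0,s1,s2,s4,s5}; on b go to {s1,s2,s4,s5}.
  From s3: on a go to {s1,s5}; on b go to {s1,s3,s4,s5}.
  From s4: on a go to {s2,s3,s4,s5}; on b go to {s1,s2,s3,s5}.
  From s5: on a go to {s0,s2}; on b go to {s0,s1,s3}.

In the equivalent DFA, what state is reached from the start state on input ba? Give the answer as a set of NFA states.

{s0,s1,s2,s3,s4,s5}

Start: {s0}.
δ(s0,b) = {s0,s1,s3,s4}.
Union: {s0,s1,s3,s4}.
After b: {s0,s1,s3,s4}.
δ(s0,a) = {s1,s3,s4,s5}; δ(s1,a) = {s0,s2,s3,s5}; δ(s3,a) = {s1,s5}; δ(s4,a) = {s2,s3,s4,s5}.
Union: {s0,s1,s2,s3,s4,s5}.
After a: {s0,s1,s2,s3,s4,s5}.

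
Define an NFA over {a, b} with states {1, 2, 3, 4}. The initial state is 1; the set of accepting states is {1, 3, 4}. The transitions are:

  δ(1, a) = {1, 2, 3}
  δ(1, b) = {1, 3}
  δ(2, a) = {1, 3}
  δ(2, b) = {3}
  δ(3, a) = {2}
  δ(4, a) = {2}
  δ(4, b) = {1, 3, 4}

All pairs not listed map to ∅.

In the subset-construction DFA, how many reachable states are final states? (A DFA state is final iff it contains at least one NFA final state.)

3

Start state of the DFA: {1}.
{1} --a--> {1, 2, 3}  [new]
{1} --b--> {1, 3}  [new]
{1, 2, 3} --a--> {1, 2, 3}  [seen]
{1, 2, 3} --b--> {1, 3}  [seen]
{1, 3} --a--> {1, 2, 3}  [seen]
{1, 3} --b--> {1, 3}  [seen]
Reachable DFA states: {1}, {1, 2, 3}, {1, 3}.
Accepting DFA states (contain an NFA accepting state): {1}, {1, 2, 3}, {1, 3}.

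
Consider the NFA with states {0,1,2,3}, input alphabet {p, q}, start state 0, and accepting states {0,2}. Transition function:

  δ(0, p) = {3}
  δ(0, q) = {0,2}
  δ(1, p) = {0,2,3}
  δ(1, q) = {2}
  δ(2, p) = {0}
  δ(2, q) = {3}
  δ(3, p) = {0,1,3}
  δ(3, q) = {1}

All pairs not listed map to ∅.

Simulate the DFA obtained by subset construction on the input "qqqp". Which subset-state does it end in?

{0,1,2,3}

Start: {0}.
δ(0,q) = {0,2}.
Union: {0,2}.
After q: {0,2}.
δ(0,q) = {0,2}; δ(2,q) = {3}.
Union: {0,2,3}.
After q: {0,2,3}.
δ(0,q) = {0,2}; δ(2,q) = {3}; δ(3,q) = {1}.
Union: {0,1,2,3}.
After q: {0,1,2,3}.
δ(0,p) = {3}; δ(1,p) = {0,2,3}; δ(2,p) = {0}; δ(3,p) = {0,1,3}.
Union: {0,1,2,3}.
After p: {0,1,2,3}.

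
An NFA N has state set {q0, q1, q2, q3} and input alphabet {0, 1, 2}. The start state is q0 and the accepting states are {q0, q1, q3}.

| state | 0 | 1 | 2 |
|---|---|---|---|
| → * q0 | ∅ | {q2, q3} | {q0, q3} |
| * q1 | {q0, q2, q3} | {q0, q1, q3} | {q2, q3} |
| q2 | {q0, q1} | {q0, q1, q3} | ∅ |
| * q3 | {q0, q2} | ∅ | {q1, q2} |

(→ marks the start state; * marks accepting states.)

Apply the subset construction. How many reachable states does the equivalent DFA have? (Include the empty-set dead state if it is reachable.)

11

Start state of the DFA: {q0}.
{q0} --0--> ∅  [new]
{q0} --1--> {q2, q3}  [new]
{q0} --2--> {q0, q3}  [new]
∅ --0--> ∅  [seen]
∅ --1--> ∅  [seen]
∅ --2--> ∅  [seen]
{q2, q3} --0--> {q0, q1, q2}  [new]
{q2, q3} --1--> {q0, q1, q3}  [new]
{q2, q3} --2--> {q1, q2}  [new]
{q0, q3} --0--> {q0, q2}  [new]
{q0, q3} --1--> {q2, q3}  [seen]
{q0, q3} --2--> {q0, q1, q2, q3}  [new]
{q0, q1, q2} --0--> {q0, q1, q2, q3}  [seen]
{q0, q1, q2} --1--> {q0, q1, q2, q3}  [seen]
{q0, q1, q2} --2--> {q0, q2, q3}  [new]
{q0, q1, q3} --0--> {q0, q2, q3}  [seen]
{q0, q1, q3} --1--> {q0, q1, q2, q3}  [seen]
{q0, q1, q3} --2--> {q0, q1, q2, q3}  [seen]
{q1, q2} --0--> {q0, q1, q2, q3}  [seen]
{q1, q2} --1--> {q0, q1, q3}  [seen]
{q1, q2} --2--> {q2, q3}  [seen]
{q0, q2} --0--> {q0, q1}  [new]
{q0, q2} --1--> {q0, q1, q2, q3}  [seen]
{q0, q2} --2--> {q0, q3}  [seen]
{q0, q1, q2, q3} --0--> {q0, q1, q2, q3}  [seen]
{q0, q1, q2, q3} --1--> {q0, q1, q2, q3}  [seen]
{q0, q1, q2, q3} --2--> {q0, q1, q2, q3}  [seen]
{q0, q2, q3} --0--> {q0, q1, q2}  [seen]
{q0, q2, q3} --1--> {q0, q1, q2, q3}  [seen]
{q0, q2, q3} --2--> {q0, q1, q2, q3}  [seen]
{q0, q1} --0--> {q0, q2, q3}  [seen]
{q0, q1} --1--> {q0, q1, q2, q3}  [seen]
{q0, q1} --2--> {q0, q2, q3}  [seen]
Reachable DFA states: {q0}, ∅, {q2, q3}, {q0, q3}, {q0, q1, q2}, {q0, q1, q3}, {q1, q2}, {q0, q2}, {q0, q1, q2, q3}, {q0, q2, q3}, {q0, q1}.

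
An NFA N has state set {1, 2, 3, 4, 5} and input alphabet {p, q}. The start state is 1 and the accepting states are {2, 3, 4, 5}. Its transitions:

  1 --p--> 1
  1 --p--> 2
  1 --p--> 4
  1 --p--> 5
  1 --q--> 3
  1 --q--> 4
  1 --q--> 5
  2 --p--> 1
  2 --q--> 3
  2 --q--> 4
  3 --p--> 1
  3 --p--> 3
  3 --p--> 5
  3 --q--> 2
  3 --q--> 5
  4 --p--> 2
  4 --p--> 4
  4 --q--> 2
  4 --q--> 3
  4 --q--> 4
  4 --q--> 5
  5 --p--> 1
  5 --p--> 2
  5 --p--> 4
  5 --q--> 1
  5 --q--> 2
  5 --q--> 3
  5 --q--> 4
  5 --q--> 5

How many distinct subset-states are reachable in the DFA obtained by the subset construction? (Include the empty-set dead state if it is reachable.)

Start state of the DFA: {1}.
{1} --p--> {1, 2, 4, 5}  [new]
{1} --q--> {3, 4, 5}  [new]
{1, 2, 4, 5} --p--> {1, 2, 4, 5}  [seen]
{1, 2, 4, 5} --q--> {1, 2, 3, 4, 5}  [new]
{3, 4, 5} --p--> {1, 2, 3, 4, 5}  [seen]
{3, 4, 5} --q--> {1, 2, 3, 4, 5}  [seen]
{1, 2, 3, 4, 5} --p--> {1, 2, 3, 4, 5}  [seen]
{1, 2, 3, 4, 5} --q--> {1, 2, 3, 4, 5}  [seen]
Reachable DFA states: {1}, {1, 2, 4, 5}, {3, 4, 5}, {1, 2, 3, 4, 5}.

4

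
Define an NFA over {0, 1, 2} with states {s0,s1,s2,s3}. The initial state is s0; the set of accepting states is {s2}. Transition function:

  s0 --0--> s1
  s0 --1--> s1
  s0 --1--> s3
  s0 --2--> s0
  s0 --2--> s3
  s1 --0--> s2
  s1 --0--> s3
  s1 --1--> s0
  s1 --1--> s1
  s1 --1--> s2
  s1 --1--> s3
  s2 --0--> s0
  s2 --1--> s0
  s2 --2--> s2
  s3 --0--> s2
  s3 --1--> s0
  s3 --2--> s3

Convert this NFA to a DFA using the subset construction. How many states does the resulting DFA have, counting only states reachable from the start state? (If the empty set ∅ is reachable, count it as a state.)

16

Start state of the DFA: {s0}.
{s0} --0--> {s1}  [new]
{s0} --1--> {s1,s3}  [new]
{s0} --2--> {s0,s3}  [new]
{s1} --0--> {s2,s3}  [new]
{s1} --1--> {s0,s1,s2,s3}  [new]
{s1} --2--> ∅  [new]
{s1,s3} --0--> {s2,s3}  [seen]
{s1,s3} --1--> {s0,s1,s2,s3}  [seen]
{s1,s3} --2--> {s3}  [new]
{s0,s3} --0--> {s1,s2}  [new]
{s0,s3} --1--> {s0,s1,s3}  [new]
{s0,s3} --2--> {s0,s3}  [seen]
{s2,s3} --0--> {s0,s2}  [new]
{s2,s3} --1--> {s0}  [seen]
{s2,s3} --2--> {s2,s3}  [seen]
{s0,s1,s2,s3} --0--> {s0,s1,s2,s3}  [seen]
{s0,s1,s2,s3} --1--> {s0,s1,s2,s3}  [seen]
{s0,s1,s2,s3} --2--> {s0,s2,s3}  [new]
∅ --0--> ∅  [seen]
∅ --1--> ∅  [seen]
∅ --2--> ∅  [seen]
{s3} --0--> {s2}  [new]
{s3} --1--> {s0}  [seen]
{s3} --2--> {s3}  [seen]
{s1,s2} --0--> {s0,s2,s3}  [seen]
{s1,s2} --1--> {s0,s1,s2,s3}  [seen]
{s1,s2} --2--> {s2}  [seen]
{s0,s1,s3} --0--> {s1,s2,s3}  [new]
{s0,s1,s3} --1--> {s0,s1,s2,s3}  [seen]
{s0,s1,s3} --2--> {s0,s3}  [seen]
{s0,s2} --0--> {s0,s1}  [new]
{s0,s2} --1--> {s0,s1,s3}  [seen]
{s0,s2} --2--> {s0,s2,s3}  [seen]
{s0,s2,s3} --0--> {s0,s1,s2}  [new]
{s0,s2,s3} --1--> {s0,s1,s3}  [seen]
{s0,s2,s3} --2--> {s0,s2,s3}  [seen]
{s2} --0--> {s0}  [seen]
{s2} --1--> {s0}  [seen]
{s2} --2--> {s2}  [seen]
{s1,s2,s3} --0--> {s0,s2,s3}  [seen]
{s1,s2,s3} --1--> {s0,s1,s2,s3}  [seen]
{s1,s2,s3} --2--> {s2,s3}  [seen]
{s0,s1} --0--> {s1,s2,s3}  [seen]
{s0,s1} --1--> {s0,s1,s2,s3}  [seen]
{s0,s1} --2--> {s0,s3}  [seen]
{s0,s1,s2} --0--> {s0,s1,s2,s3}  [seen]
{s0,s1,s2} --1--> {s0,s1,s2,s3}  [seen]
{s0,s1,s2} --2--> {s0,s2,s3}  [seen]
Reachable DFA states: {s0}, {s1}, {s1,s3}, {s0,s3}, {s2,s3}, {s0,s1,s2,s3}, ∅, {s3}, {s1,s2}, {s0,s1,s3}, {s0,s2}, {s0,s2,s3}, {s2}, {s1,s2,s3}, {s0,s1}, {s0,s1,s2}.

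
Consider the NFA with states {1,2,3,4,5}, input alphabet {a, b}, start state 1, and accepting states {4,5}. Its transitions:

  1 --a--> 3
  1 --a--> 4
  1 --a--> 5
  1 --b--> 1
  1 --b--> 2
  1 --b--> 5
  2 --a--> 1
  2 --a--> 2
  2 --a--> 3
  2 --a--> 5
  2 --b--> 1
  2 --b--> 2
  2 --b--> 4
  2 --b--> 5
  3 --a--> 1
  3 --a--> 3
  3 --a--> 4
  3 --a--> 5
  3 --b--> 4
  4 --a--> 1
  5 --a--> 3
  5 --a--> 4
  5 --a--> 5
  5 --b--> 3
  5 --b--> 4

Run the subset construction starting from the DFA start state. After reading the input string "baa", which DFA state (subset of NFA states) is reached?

Start: {1}.
δ(1,b) = {1,2,5}.
Union: {1,2,5}.
After b: {1,2,5}.
δ(1,a) = {3,4,5}; δ(2,a) = {1,2,3,5}; δ(5,a) = {3,4,5}.
Union: {1,2,3,4,5}.
After a: {1,2,3,4,5}.
δ(1,a) = {3,4,5}; δ(2,a) = {1,2,3,5}; δ(3,a) = {1,3,4,5}; δ(4,a) = {1}; δ(5,a) = {3,4,5}.
Union: {1,2,3,4,5}.
After a: {1,2,3,4,5}.

{1,2,3,4,5}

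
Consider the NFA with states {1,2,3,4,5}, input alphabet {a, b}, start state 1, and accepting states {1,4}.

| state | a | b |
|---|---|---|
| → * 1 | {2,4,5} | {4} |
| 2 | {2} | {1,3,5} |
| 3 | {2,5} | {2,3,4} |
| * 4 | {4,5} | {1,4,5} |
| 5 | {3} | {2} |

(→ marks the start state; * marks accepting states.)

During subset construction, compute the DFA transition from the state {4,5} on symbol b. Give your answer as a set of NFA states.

δ(4,b) = {1,4,5}; δ(5,b) = {2}.
Union: {1,2,4,5}.

{1,2,4,5}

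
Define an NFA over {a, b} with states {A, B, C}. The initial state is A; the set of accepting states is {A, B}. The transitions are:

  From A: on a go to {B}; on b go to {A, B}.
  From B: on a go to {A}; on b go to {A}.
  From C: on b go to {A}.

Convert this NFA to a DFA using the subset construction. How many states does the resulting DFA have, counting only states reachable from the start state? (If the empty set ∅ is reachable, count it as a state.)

Start state of the DFA: {A}.
{A} --a--> {B}  [new]
{A} --b--> {A, B}  [new]
{B} --a--> {A}  [seen]
{B} --b--> {A}  [seen]
{A, B} --a--> {A, B}  [seen]
{A, B} --b--> {A, B}  [seen]
Reachable DFA states: {A}, {B}, {A, B}.

3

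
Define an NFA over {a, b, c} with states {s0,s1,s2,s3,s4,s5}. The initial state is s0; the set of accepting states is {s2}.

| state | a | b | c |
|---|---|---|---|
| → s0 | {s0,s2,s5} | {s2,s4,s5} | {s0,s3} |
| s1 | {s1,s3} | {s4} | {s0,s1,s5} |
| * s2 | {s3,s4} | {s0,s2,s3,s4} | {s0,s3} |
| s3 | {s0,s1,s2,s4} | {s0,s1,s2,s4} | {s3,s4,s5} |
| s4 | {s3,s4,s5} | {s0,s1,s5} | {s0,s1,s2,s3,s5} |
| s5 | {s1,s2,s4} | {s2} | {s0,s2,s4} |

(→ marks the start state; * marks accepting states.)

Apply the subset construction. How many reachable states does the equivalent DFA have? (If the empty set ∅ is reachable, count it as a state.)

Start state of the DFA: {s0}.
{s0} --a--> {s0,s2,s5}  [new]
{s0} --b--> {s2,s4,s5}  [new]
{s0} --c--> {s0,s3}  [new]
{s0,s2,s5} --a--> {s0,s1,s2,s3,s4,s5}  [new]
{s0,s2,s5} --b--> {s0,s2,s3,s4,s5}  [new]
{s0,s2,s5} --c--> {s0,s2,s3,s4}  [new]
{s2,s4,s5} --a--> {s1,s2,s3,s4,s5}  [new]
{s2,s4,s5} --b--> {s0,s1,s2,s3,s4,s5}  [seen]
{s2,s4,s5} --c--> {s0,s1,s2,s3,s4,s5}  [seen]
{s0,s3} --a--> {s0,s1,s2,s4,s5}  [new]
{s0,s3} --b--> {s0,s1,s2,s4,s5}  [seen]
{s0,s3} --c--> {s0,s3,s4,s5}  [new]
{s0,s1,s2,s3,s4,s5} --a--> {s0,s1,s2,s3,s4,s5}  [seen]
{s0,s1,s2,s3,s4,s5} --b--> {s0,s1,s2,s3,s4,s5}  [seen]
{s0,s1,s2,s3,s4,s5} --c--> {s0,s1,s2,s3,s4,s5}  [seen]
{s0,s2,s3,s4,s5} --a--> {s0,s1,s2,s3,s4,s5}  [seen]
{s0,s2,s3,s4,s5} --b--> {s0,s1,s2,s3,s4,s5}  [seen]
{s0,s2,s3,s4,s5} --c--> {s0,s1,s2,s3,s4,s5}  [seen]
{s0,s2,s3,s4} --a--> {s0,s1,s2,s3,s4,s5}  [seen]
{s0,s2,s3,s4} --b--> {s0,s1,s2,s3,s4,s5}  [seen]
{s0,s2,s3,s4} --c--> {s0,s1,s2,s3,s4,s5}  [seen]
{s1,s2,s3,s4,s5} --a--> {s0,s1,s2,s3,s4,s5}  [seen]
{s1,s2,s3,s4,s5} --b--> {s0,s1,s2,s3,s4,s5}  [seen]
{s1,s2,s3,s4,s5} --c--> {s0,s1,s2,s3,s4,s5}  [seen]
{s0,s1,s2,s4,s5} --a--> {s0,s1,s2,s3,s4,s5}  [seen]
{s0,s1,s2,s4,s5} --b--> {s0,s1,s2,s3,s4,s5}  [seen]
{s0,s1,s2,s4,s5} --c--> {s0,s1,s2,s3,s4,s5}  [seen]
{s0,s3,s4,s5} --a--> {s0,s1,s2,s3,s4,s5}  [seen]
{s0,s3,s4,s5} --b--> {s0,s1,s2,s4,s5}  [seen]
{s0,s3,s4,s5} --c--> {s0,s1,s2,s3,s4,s5}  [seen]
Reachable DFA states: {s0}, {s0,s2,s5}, {s2,s4,s5}, {s0,s3}, {s0,s1,s2,s3,s4,s5}, {s0,s2,s3,s4,s5}, {s0,s2,s3,s4}, {s1,s2,s3,s4,s5}, {s0,s1,s2,s4,s5}, {s0,s3,s4,s5}.

10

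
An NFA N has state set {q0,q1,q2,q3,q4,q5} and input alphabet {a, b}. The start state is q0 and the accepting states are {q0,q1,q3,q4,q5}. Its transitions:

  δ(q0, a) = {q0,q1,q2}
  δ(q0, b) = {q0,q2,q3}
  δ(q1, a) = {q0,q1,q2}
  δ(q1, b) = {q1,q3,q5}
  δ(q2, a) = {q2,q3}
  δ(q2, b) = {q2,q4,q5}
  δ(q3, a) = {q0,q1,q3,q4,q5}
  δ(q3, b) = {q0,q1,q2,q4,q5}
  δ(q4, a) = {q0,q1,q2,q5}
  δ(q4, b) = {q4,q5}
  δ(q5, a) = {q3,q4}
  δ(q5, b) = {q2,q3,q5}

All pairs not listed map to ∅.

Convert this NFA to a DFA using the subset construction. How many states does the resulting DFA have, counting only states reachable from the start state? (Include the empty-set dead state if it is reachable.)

5

Start state of the DFA: {q0}.
{q0} --a--> {q0,q1,q2}  [new]
{q0} --b--> {q0,q2,q3}  [new]
{q0,q1,q2} --a--> {q0,q1,q2,q3}  [new]
{q0,q1,q2} --b--> {q0,q1,q2,q3,q4,q5}  [new]
{q0,q2,q3} --a--> {q0,q1,q2,q3,q4,q5}  [seen]
{q0,q2,q3} --b--> {q0,q1,q2,q3,q4,q5}  [seen]
{q0,q1,q2,q3} --a--> {q0,q1,q2,q3,q4,q5}  [seen]
{q0,q1,q2,q3} --b--> {q0,q1,q2,q3,q4,q5}  [seen]
{q0,q1,q2,q3,q4,q5} --a--> {q0,q1,q2,q3,q4,q5}  [seen]
{q0,q1,q2,q3,q4,q5} --b--> {q0,q1,q2,q3,q4,q5}  [seen]
Reachable DFA states: {q0}, {q0,q1,q2}, {q0,q2,q3}, {q0,q1,q2,q3}, {q0,q1,q2,q3,q4,q5}.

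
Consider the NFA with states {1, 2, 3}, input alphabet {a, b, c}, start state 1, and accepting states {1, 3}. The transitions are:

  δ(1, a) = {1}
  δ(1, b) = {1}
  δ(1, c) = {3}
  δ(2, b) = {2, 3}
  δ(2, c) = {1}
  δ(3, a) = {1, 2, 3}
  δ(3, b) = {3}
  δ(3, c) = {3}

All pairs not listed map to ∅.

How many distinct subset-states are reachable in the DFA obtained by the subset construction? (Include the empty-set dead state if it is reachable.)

4

Start state of the DFA: {1}.
{1} --a--> {1}  [seen]
{1} --b--> {1}  [seen]
{1} --c--> {3}  [new]
{3} --a--> {1, 2, 3}  [new]
{3} --b--> {3}  [seen]
{3} --c--> {3}  [seen]
{1, 2, 3} --a--> {1, 2, 3}  [seen]
{1, 2, 3} --b--> {1, 2, 3}  [seen]
{1, 2, 3} --c--> {1, 3}  [new]
{1, 3} --a--> {1, 2, 3}  [seen]
{1, 3} --b--> {1, 3}  [seen]
{1, 3} --c--> {3}  [seen]
Reachable DFA states: {1}, {3}, {1, 2, 3}, {1, 3}.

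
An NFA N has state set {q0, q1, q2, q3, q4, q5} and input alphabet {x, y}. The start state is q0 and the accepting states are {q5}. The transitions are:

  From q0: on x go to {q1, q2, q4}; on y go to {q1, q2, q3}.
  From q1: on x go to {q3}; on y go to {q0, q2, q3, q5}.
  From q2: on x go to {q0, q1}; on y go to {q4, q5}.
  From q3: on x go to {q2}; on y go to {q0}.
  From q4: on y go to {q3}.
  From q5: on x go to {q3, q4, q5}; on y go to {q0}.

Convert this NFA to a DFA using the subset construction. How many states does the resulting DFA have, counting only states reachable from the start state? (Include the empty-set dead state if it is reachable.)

Start state of the DFA: {q0}.
{q0} --x--> {q1, q2, q4}  [new]
{q0} --y--> {q1, q2, q3}  [new]
{q1, q2, q4} --x--> {q0, q1, q3}  [new]
{q1, q2, q4} --y--> {q0, q2, q3, q4, q5}  [new]
{q1, q2, q3} --x--> {q0, q1, q2, q3}  [new]
{q1, q2, q3} --y--> {q0, q2, q3, q4, q5}  [seen]
{q0, q1, q3} --x--> {q1, q2, q3, q4}  [new]
{q0, q1, q3} --y--> {q0, q1, q2, q3, q5}  [new]
{q0, q2, q3, q4, q5} --x--> {q0, q1, q2, q3, q4, q5}  [new]
{q0, q2, q3, q4, q5} --y--> {q0, q1, q2, q3, q4, q5}  [seen]
{q0, q1, q2, q3} --x--> {q0, q1, q2, q3, q4}  [new]
{q0, q1, q2, q3} --y--> {q0, q1, q2, q3, q4, q5}  [seen]
{q1, q2, q3, q4} --x--> {q0, q1, q2, q3}  [seen]
{q1, q2, q3, q4} --y--> {q0, q2, q3, q4, q5}  [seen]
{q0, q1, q2, q3, q5} --x--> {q0, q1, q2, q3, q4, q5}  [seen]
{q0, q1, q2, q3, q5} --y--> {q0, q1, q2, q3, q4, q5}  [seen]
{q0, q1, q2, q3, q4, q5} --x--> {q0, q1, q2, q3, q4, q5}  [seen]
{q0, q1, q2, q3, q4, q5} --y--> {q0, q1, q2, q3, q4, q5}  [seen]
{q0, q1, q2, q3, q4} --x--> {q0, q1, q2, q3, q4}  [seen]
{q0, q1, q2, q3, q4} --y--> {q0, q1, q2, q3, q4, q5}  [seen]
Reachable DFA states: {q0}, {q1, q2, q4}, {q1, q2, q3}, {q0, q1, q3}, {q0, q2, q3, q4, q5}, {q0, q1, q2, q3}, {q1, q2, q3, q4}, {q0, q1, q2, q3, q5}, {q0, q1, q2, q3, q4, q5}, {q0, q1, q2, q3, q4}.

10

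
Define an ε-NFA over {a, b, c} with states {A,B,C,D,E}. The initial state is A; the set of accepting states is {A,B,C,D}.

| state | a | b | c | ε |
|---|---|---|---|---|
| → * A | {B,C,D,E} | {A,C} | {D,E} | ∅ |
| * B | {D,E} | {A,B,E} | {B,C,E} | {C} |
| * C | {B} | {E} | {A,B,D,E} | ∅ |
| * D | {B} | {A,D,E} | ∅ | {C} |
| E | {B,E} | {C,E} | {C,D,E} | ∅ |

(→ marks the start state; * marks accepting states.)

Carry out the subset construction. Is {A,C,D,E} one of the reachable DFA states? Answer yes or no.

Start state of the DFA: {A} (ε-closure of the NFA start).
{A} --a--> {B,C,D,E}  [new]
{A} --b--> {A,C}  [new]
{A} --c--> {C,D,E}  [new]
{B,C,D,E} --a--> {B,C,D,E}  [seen]
{B,C,D,E} --b--> {A,B,C,D,E}  [new]
{B,C,D,E} --c--> {A,B,C,D,E}  [seen]
{A,C} --a--> {B,C,D,E}  [seen]
{A,C} --b--> {A,C,E}  [new]
{A,C} --c--> {A,B,C,D,E}  [seen]
{C,D,E} --a--> {B,C,E}  [new]
{C,D,E} --b--> {A,C,D,E}  [new]
{C,D,E} --c--> {A,B,C,D,E}  [seen]
{A,B,C,D,E} --a--> {B,C,D,E}  [seen]
{A,B,C,D,E} --b--> {A,B,C,D,E}  [seen]
{A,B,C,D,E} --c--> {A,B,C,D,E}  [seen]
{A,C,E} --a--> {B,C,D,E}  [seen]
{A,C,E} --b--> {A,C,E}  [seen]
{A,C,E} --c--> {A,B,C,D,E}  [seen]
{B,C,E} --a--> {B,C,D,E}  [seen]
{B,C,E} --b--> {A,B,C,E}  [new]
{B,C,E} --c--> {A,B,C,D,E}  [seen]
{A,C,D,E} --a--> {B,C,D,E}  [seen]
{A,C,D,E} --b--> {A,C,D,E}  [seen]
{A,C,D,E} --c--> {A,B,C,D,E}  [seen]
{A,B,C,E} --a--> {B,C,D,E}  [seen]
{A,B,C,E} --b--> {A,B,C,E}  [seen]
{A,B,C,E} --c--> {A,B,C,D,E}  [seen]
Reachable DFA states: {A}, {B,C,D,E}, {A,C}, {C,D,E}, {A,B,C,D,E}, {A,C,E}, {B,C,E}, {A,C,D,E}, {A,B,C,E}.
{A,C,D,E} is among them.

yes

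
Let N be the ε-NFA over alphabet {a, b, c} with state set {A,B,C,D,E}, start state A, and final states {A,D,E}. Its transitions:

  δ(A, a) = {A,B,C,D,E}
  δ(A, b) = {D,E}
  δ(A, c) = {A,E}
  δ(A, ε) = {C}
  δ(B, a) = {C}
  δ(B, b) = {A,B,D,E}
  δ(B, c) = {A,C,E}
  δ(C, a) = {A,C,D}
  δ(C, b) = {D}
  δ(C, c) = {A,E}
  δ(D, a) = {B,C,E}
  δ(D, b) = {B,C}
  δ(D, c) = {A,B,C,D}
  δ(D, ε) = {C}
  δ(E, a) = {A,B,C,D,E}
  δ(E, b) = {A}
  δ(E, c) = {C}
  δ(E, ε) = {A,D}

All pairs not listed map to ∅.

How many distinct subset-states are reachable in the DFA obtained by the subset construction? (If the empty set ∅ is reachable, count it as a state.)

3

Start state of the DFA: {A,C} (ε-closure of the NFA start).
{A,C} --a--> {A,B,C,D,E}  [new]
{A,C} --b--> {A,C,D,E}  [new]
{A,C} --c--> {A,C,D,E}  [seen]
{A,B,C,D,E} --a--> {A,B,C,D,E}  [seen]
{A,B,C,D,E} --b--> {A,B,C,D,E}  [seen]
{A,B,C,D,E} --c--> {A,B,C,D,E}  [seen]
{A,C,D,E} --a--> {A,B,C,D,E}  [seen]
{A,C,D,E} --b--> {A,B,C,D,E}  [seen]
{A,C,D,E} --c--> {A,B,C,D,E}  [seen]
Reachable DFA states: {A,C}, {A,B,C,D,E}, {A,C,D,E}.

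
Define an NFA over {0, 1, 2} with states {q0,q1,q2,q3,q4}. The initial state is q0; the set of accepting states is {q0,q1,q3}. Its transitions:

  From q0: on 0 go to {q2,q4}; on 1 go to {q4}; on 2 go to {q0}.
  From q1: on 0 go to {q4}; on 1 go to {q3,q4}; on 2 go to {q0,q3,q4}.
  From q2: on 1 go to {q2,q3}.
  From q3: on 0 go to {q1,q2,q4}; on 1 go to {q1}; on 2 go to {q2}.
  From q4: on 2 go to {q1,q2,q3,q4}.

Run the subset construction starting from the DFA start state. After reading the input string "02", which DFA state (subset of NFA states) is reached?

Start: {q0}.
δ(q0,0) = {q2,q4}.
Union: {q2,q4}.
After 0: {q2,q4}.
δ(q2,2) = ∅; δ(q4,2) = {q1,q2,q3,q4}.
Union: {q1,q2,q3,q4}.
After 2: {q1,q2,q3,q4}.

{q1,q2,q3,q4}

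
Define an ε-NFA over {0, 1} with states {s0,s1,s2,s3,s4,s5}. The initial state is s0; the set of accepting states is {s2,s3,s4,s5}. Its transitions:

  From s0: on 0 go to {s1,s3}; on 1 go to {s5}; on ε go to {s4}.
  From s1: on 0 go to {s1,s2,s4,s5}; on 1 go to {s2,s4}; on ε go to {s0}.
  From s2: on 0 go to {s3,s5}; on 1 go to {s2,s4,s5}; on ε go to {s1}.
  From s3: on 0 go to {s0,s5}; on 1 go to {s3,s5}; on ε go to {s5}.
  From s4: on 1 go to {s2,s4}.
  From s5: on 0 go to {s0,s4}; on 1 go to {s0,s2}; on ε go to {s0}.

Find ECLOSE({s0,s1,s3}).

Begin with {s0,s1,s3}.
s0 →ε {s4}; add s4.
s3 →ε {s5}; add s5.
ε-closure = {s0,s1,s3,s4,s5}.

{s0,s1,s3,s4,s5}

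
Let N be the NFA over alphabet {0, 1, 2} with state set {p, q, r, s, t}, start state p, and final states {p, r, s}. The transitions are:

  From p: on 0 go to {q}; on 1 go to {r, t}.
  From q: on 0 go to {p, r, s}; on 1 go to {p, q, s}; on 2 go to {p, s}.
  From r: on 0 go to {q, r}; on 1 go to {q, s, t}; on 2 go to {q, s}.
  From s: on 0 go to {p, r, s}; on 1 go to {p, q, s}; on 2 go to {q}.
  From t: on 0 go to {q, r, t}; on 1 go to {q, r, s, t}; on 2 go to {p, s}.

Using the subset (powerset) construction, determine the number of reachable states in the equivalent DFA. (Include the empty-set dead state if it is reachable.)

Start state of the DFA: {p}.
{p} --0--> {q}  [new]
{p} --1--> {r, t}  [new]
{p} --2--> ∅  [new]
{q} --0--> {p, r, s}  [new]
{q} --1--> {p, q, s}  [new]
{q} --2--> {p, s}  [new]
{r, t} --0--> {q, r, t}  [new]
{r, t} --1--> {q, r, s, t}  [new]
{r, t} --2--> {p, q, s}  [seen]
∅ --0--> ∅  [seen]
∅ --1--> ∅  [seen]
∅ --2--> ∅  [seen]
{p, r, s} --0--> {p, q, r, s}  [new]
{p, r, s} --1--> {p, q, r, s, t}  [new]
{p, r, s} --2--> {q, s}  [new]
{p, q, s} --0--> {p, q, r, s}  [seen]
{p, q, s} --1--> {p, q, r, s, t}  [seen]
{p, q, s} --2--> {p, q, s}  [seen]
{p, s} --0--> {p, q, r, s}  [seen]
{p, s} --1--> {p, q, r, s, t}  [seen]
{p, s} --2--> {q}  [seen]
{q, r, t} --0--> {p, q, r, s, t}  [seen]
{q, r, t} --1--> {p, q, r, s, t}  [seen]
{q, r, t} --2--> {p, q, s}  [seen]
{q, r, s, t} --0--> {p, q, r, s, t}  [seen]
{q, r, s, t} --1--> {p, q, r, s, t}  [seen]
{q, r, s, t} --2--> {p, q, s}  [seen]
{p, q, r, s} --0--> {p, q, r, s}  [seen]
{p, q, r, s} --1--> {p, q, r, s, t}  [seen]
{p, q, r, s} --2--> {p, q, s}  [seen]
{p, q, r, s, t} --0--> {p, q, r, s, t}  [seen]
{p, q, r, s, t} --1--> {p, q, r, s, t}  [seen]
{p, q, r, s, t} --2--> {p, q, s}  [seen]
{q, s} --0--> {p, r, s}  [seen]
{q, s} --1--> {p, q, s}  [seen]
{q, s} --2--> {p, q, s}  [seen]
Reachable DFA states: {p}, {q}, {r, t}, ∅, {p, r, s}, {p, q, s}, {p, s}, {q, r, t}, {q, r, s, t}, {p, q, r, s}, {p, q, r, s, t}, {q, s}.

12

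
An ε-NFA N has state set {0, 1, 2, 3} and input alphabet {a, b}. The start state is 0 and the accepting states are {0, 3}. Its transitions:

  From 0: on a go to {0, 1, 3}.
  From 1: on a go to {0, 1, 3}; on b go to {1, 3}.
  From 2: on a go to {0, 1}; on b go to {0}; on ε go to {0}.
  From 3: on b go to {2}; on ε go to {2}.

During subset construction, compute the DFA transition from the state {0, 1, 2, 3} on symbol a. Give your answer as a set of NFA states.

δ(0,a) = {0, 1, 3}; δ(1,a) = {0, 1, 3}; δ(2,a) = {0, 1}; δ(3,a) = ∅.
Union: {0, 1, 3}.
ε-closure gives {0, 1, 2, 3}.

{0, 1, 2, 3}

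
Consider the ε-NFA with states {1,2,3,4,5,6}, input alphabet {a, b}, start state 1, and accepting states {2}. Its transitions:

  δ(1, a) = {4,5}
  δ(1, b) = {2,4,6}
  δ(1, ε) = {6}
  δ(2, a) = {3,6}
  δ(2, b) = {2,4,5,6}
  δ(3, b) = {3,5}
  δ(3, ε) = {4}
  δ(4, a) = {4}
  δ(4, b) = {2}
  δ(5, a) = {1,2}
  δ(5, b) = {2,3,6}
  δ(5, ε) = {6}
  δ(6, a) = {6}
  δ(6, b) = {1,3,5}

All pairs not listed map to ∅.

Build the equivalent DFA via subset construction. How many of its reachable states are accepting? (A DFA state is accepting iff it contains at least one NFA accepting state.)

2

Start state of the DFA: {1,6} (ε-closure of the NFA start).
{1,6} --a--> {4,5,6}  [new]
{1,6} --b--> {1,2,3,4,5,6}  [new]
{4,5,6} --a--> {1,2,4,6}  [new]
{4,5,6} --b--> {1,2,3,4,5,6}  [seen]
{1,2,3,4,5,6} --a--> {1,2,3,4,5,6}  [seen]
{1,2,3,4,5,6} --b--> {1,2,3,4,5,6}  [seen]
{1,2,4,6} --a--> {3,4,5,6}  [new]
{1,2,4,6} --b--> {1,2,3,4,5,6}  [seen]
{3,4,5,6} --a--> {1,2,4,6}  [seen]
{3,4,5,6} --b--> {1,2,3,4,5,6}  [seen]
Reachable DFA states: {1,6}, {4,5,6}, {1,2,3,4,5,6}, {1,2,4,6}, {3,4,5,6}.
Accepting DFA states (contain an NFA accepting state): {1,2,3,4,5,6}, {1,2,4,6}.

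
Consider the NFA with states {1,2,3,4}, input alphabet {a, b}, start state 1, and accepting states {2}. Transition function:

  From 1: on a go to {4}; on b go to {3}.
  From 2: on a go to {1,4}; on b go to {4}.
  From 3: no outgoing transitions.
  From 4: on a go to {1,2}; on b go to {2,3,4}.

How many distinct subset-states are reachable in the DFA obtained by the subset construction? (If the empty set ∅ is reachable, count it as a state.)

Start state of the DFA: {1}.
{1} --a--> {4}  [new]
{1} --b--> {3}  [new]
{4} --a--> {1,2}  [new]
{4} --b--> {2,3,4}  [new]
{3} --a--> ∅  [new]
{3} --b--> ∅  [seen]
{1,2} --a--> {1,4}  [new]
{1,2} --b--> {3,4}  [new]
{2,3,4} --a--> {1,2,4}  [new]
{2,3,4} --b--> {2,3,4}  [seen]
∅ --a--> ∅  [seen]
∅ --b--> ∅  [seen]
{1,4} --a--> {1,2,4}  [seen]
{1,4} --b--> {2,3,4}  [seen]
{3,4} --a--> {1,2}  [seen]
{3,4} --b--> {2,3,4}  [seen]
{1,2,4} --a--> {1,2,4}  [seen]
{1,2,4} --b--> {2,3,4}  [seen]
Reachable DFA states: {1}, {4}, {3}, {1,2}, {2,3,4}, ∅, {1,4}, {3,4}, {1,2,4}.

9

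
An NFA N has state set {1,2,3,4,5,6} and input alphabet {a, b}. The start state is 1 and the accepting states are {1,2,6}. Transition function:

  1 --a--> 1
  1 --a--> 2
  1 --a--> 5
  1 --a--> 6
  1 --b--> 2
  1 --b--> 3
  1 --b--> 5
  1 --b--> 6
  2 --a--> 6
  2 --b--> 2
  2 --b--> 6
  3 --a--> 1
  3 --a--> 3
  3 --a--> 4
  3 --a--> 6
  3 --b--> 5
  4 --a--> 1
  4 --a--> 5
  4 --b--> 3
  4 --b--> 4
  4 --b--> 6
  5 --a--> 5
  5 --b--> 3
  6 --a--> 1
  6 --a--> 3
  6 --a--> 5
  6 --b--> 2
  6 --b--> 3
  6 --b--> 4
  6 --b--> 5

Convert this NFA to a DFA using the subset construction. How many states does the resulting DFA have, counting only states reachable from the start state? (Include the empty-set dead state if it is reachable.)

7

Start state of the DFA: {1}.
{1} --a--> {1,2,5,6}  [new]
{1} --b--> {2,3,5,6}  [new]
{1,2,5,6} --a--> {1,2,3,5,6}  [new]
{1,2,5,6} --b--> {2,3,4,5,6}  [new]
{2,3,5,6} --a--> {1,3,4,5,6}  [new]
{2,3,5,6} --b--> {2,3,4,5,6}  [seen]
{1,2,3,5,6} --a--> {1,2,3,4,5,6}  [new]
{1,2,3,5,6} --b--> {2,3,4,5,6}  [seen]
{2,3,4,5,6} --a--> {1,3,4,5,6}  [seen]
{2,3,4,5,6} --b--> {2,3,4,5,6}  [seen]
{1,3,4,5,6} --a--> {1,2,3,4,5,6}  [seen]
{1,3,4,5,6} --b--> {2,3,4,5,6}  [seen]
{1,2,3,4,5,6} --a--> {1,2,3,4,5,6}  [seen]
{1,2,3,4,5,6} --b--> {2,3,4,5,6}  [seen]
Reachable DFA states: {1}, {1,2,5,6}, {2,3,5,6}, {1,2,3,5,6}, {2,3,4,5,6}, {1,3,4,5,6}, {1,2,3,4,5,6}.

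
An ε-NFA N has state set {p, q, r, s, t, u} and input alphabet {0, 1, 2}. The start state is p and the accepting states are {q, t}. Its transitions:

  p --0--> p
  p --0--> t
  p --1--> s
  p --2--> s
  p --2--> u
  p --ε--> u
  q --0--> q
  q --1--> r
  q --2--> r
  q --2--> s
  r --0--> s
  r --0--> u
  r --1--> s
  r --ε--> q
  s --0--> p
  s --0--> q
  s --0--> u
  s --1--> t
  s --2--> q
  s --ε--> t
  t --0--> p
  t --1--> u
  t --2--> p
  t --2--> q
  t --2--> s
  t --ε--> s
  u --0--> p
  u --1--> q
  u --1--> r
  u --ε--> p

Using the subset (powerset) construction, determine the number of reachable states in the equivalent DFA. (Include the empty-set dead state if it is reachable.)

Start state of the DFA: {p, u} (ε-closure of the NFA start).
{p, u} --0--> {p, s, t, u}  [new]
{p, u} --1--> {q, r, s, t}  [new]
{p, u} --2--> {p, s, t, u}  [seen]
{p, s, t, u} --0--> {p, q, s, t, u}  [new]
{p, s, t, u} --1--> {p, q, r, s, t, u}  [new]
{p, s, t, u} --2--> {p, q, s, t, u}  [seen]
{q, r, s, t} --0--> {p, q, s, t, u}  [seen]
{q, r, s, t} --1--> {p, q, r, s, t, u}  [seen]
{q, r, s, t} --2--> {p, q, r, s, t, u}  [seen]
{p, q, s, t, u} --0--> {p, q, s, t, u}  [seen]
{p, q, s, t, u} --1--> {p, q, r, s, t, u}  [seen]
{p, q, s, t, u} --2--> {p, q, r, s, t, u}  [seen]
{p, q, r, s, t, u} --0--> {p, q, s, t, u}  [seen]
{p, q, r, s, t, u} --1--> {p, q, r, s, t, u}  [seen]
{p, q, r, s, t, u} --2--> {p, q, r, s, t, u}  [seen]
Reachable DFA states: {p, u}, {p, s, t, u}, {q, r, s, t}, {p, q, s, t, u}, {p, q, r, s, t, u}.

5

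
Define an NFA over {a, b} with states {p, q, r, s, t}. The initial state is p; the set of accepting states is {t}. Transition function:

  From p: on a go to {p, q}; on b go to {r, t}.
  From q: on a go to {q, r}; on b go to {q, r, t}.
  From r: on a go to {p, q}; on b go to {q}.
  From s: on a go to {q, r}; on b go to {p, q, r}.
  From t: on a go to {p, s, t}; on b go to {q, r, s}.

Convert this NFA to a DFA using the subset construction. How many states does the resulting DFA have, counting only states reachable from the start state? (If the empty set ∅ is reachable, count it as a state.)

Start state of the DFA: {p}.
{p} --a--> {p, q}  [new]
{p} --b--> {r, t}  [new]
{p, q} --a--> {p, q, r}  [new]
{p, q} --b--> {q, r, t}  [new]
{r, t} --a--> {p, q, s, t}  [new]
{r, t} --b--> {q, r, s}  [new]
{p, q, r} --a--> {p, q, r}  [seen]
{p, q, r} --b--> {q, r, t}  [seen]
{q, r, t} --a--> {p, q, r, s, t}  [new]
{q, r, t} --b--> {q, r, s, t}  [new]
{p, q, s, t} --a--> {p, q, r, s, t}  [seen]
{p, q, s, t} --b--> {p, q, r, s, t}  [seen]
{q, r, s} --a--> {p, q, r}  [seen]
{q, r, s} --b--> {p, q, r, t}  [new]
{p, q, r, s, t} --a--> {p, q, r, s, t}  [seen]
{p, q, r, s, t} --b--> {p, q, r, s, t}  [seen]
{q, r, s, t} --a--> {p, q, r, s, t}  [seen]
{q, r, s, t} --b--> {p, q, r, s, t}  [seen]
{p, q, r, t} --a--> {p, q, r, s, t}  [seen]
{p, q, r, t} --b--> {q, r, s, t}  [seen]
Reachable DFA states: {p}, {p, q}, {r, t}, {p, q, r}, {q, r, t}, {p, q, s, t}, {q, r, s}, {p, q, r, s, t}, {q, r, s, t}, {p, q, r, t}.

10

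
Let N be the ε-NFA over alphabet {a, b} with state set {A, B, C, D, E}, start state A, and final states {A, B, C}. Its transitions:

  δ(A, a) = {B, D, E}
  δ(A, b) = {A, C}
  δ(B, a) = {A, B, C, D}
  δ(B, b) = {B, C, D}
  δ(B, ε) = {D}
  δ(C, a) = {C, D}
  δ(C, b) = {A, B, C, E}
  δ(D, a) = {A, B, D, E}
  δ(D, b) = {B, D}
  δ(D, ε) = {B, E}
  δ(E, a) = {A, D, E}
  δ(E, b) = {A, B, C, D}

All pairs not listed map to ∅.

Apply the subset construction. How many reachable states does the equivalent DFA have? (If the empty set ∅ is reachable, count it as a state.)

5

Start state of the DFA: {A} (ε-closure of the NFA start).
{A} --a--> {B, D, E}  [new]
{A} --b--> {A, C}  [new]
{B, D, E} --a--> {A, B, C, D, E}  [new]
{B, D, E} --b--> {A, B, C, D, E}  [seen]
{A, C} --a--> {B, C, D, E}  [new]
{A, C} --b--> {A, B, C, D, E}  [seen]
{A, B, C, D, E} --a--> {A, B, C, D, E}  [seen]
{A, B, C, D, E} --b--> {A, B, C, D, E}  [seen]
{B, C, D, E} --a--> {A, B, C, D, E}  [seen]
{B, C, D, E} --b--> {A, B, C, D, E}  [seen]
Reachable DFA states: {A}, {B, D, E}, {A, C}, {A, B, C, D, E}, {B, C, D, E}.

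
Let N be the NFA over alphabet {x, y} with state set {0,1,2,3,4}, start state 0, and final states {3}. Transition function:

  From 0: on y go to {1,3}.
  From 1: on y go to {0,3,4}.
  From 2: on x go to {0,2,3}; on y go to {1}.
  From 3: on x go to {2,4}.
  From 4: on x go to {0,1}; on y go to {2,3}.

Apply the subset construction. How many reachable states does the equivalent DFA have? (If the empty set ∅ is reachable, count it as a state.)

Start state of the DFA: {0}.
{0} --x--> ∅  [new]
{0} --y--> {1,3}  [new]
∅ --x--> ∅  [seen]
∅ --y--> ∅  [seen]
{1,3} --x--> {2,4}  [new]
{1,3} --y--> {0,3,4}  [new]
{2,4} --x--> {0,1,2,3}  [new]
{2,4} --y--> {1,2,3}  [new]
{0,3,4} --x--> {0,1,2,4}  [new]
{0,3,4} --y--> {1,2,3}  [seen]
{0,1,2,3} --x--> {0,2,3,4}  [new]
{0,1,2,3} --y--> {0,1,3,4}  [new]
{1,2,3} --x--> {0,2,3,4}  [seen]
{1,2,3} --y--> {0,1,3,4}  [seen]
{0,1,2,4} --x--> {0,1,2,3}  [seen]
{0,1,2,4} --y--> {0,1,2,3,4}  [new]
{0,2,3,4} --x--> {0,1,2,3,4}  [seen]
{0,2,3,4} --y--> {1,2,3}  [seen]
{0,1,3,4} --x--> {0,1,2,4}  [seen]
{0,1,3,4} --y--> {0,1,2,3,4}  [seen]
{0,1,2,3,4} --x--> {0,1,2,3,4}  [seen]
{0,1,2,3,4} --y--> {0,1,2,3,4}  [seen]
Reachable DFA states: {0}, ∅, {1,3}, {2,4}, {0,3,4}, {0,1,2,3}, {1,2,3}, {0,1,2,4}, {0,2,3,4}, {0,1,3,4}, {0,1,2,3,4}.

11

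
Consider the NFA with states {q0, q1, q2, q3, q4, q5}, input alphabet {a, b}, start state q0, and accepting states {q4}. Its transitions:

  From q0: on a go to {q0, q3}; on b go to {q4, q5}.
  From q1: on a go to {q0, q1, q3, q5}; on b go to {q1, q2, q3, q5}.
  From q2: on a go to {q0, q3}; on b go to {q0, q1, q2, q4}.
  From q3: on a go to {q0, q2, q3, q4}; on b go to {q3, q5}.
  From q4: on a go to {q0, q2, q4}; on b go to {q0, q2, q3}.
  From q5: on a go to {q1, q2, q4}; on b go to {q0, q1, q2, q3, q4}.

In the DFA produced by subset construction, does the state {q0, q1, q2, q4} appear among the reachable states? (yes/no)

yes

Start state of the DFA: {q0}.
{q0} --a--> {q0, q3}  [new]
{q0} --b--> {q4, q5}  [new]
{q0, q3} --a--> {q0, q2, q3, q4}  [new]
{q0, q3} --b--> {q3, q4, q5}  [new]
{q4, q5} --a--> {q0, q1, q2, q4}  [new]
{q4, q5} --b--> {q0, q1, q2, q3, q4}  [new]
{q0, q2, q3, q4} --a--> {q0, q2, q3, q4}  [seen]
{q0, q2, q3, q4} --b--> {q0, q1, q2, q3, q4, q5}  [new]
{q3, q4, q5} --a--> {q0, q1, q2, q3, q4}  [seen]
{q3, q4, q5} --b--> {q0, q1, q2, q3, q4, q5}  [seen]
{q0, q1, q2, q4} --a--> {q0, q1, q2, q3, q4, q5}  [seen]
{q0, q1, q2, q4} --b--> {q0, q1, q2, q3, q4, q5}  [seen]
{q0, q1, q2, q3, q4} --a--> {q0, q1, q2, q3, q4, q5}  [seen]
{q0, q1, q2, q3, q4} --b--> {q0, q1, q2, q3, q4, q5}  [seen]
{q0, q1, q2, q3, q4, q5} --a--> {q0, q1, q2, q3, q4, q5}  [seen]
{q0, q1, q2, q3, q4, q5} --b--> {q0, q1, q2, q3, q4, q5}  [seen]
Reachable DFA states: {q0}, {q0, q3}, {q4, q5}, {q0, q2, q3, q4}, {q3, q4, q5}, {q0, q1, q2, q4}, {q0, q1, q2, q3, q4}, {q0, q1, q2, q3, q4, q5}.
{q0, q1, q2, q4} is among them.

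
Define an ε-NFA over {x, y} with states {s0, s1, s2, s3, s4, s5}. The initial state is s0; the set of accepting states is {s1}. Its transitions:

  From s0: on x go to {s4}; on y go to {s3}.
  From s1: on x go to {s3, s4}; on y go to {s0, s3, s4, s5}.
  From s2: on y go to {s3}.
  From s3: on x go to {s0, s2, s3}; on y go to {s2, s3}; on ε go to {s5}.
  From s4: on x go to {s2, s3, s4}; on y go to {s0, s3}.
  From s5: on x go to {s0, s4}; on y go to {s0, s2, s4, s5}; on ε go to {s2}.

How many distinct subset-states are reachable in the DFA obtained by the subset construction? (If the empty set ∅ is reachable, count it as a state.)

Start state of the DFA: {s0} (ε-closure of the NFA start).
{s0} --x--> {s4}  [new]
{s0} --y--> {s2, s3, s5}  [new]
{s4} --x--> {s2, s3, s4, s5}  [new]
{s4} --y--> {s0, s2, s3, s5}  [new]
{s2, s3, s5} --x--> {s0, s2, s3, s4, s5}  [new]
{s2, s3, s5} --y--> {s0, s2, s3, s4, s5}  [seen]
{s2, s3, s4, s5} --x--> {s0, s2, s3, s4, s5}  [seen]
{s2, s3, s4, s5} --y--> {s0, s2, s3, s4, s5}  [seen]
{s0, s2, s3, s5} --x--> {s0, s2, s3, s4, s5}  [seen]
{s0, s2, s3, s5} --y--> {s0, s2, s3, s4, s5}  [seen]
{s0, s2, s3, s4, s5} --x--> {s0, s2, s3, s4, s5}  [seen]
{s0, s2, s3, s4, s5} --y--> {s0, s2, s3, s4, s5}  [seen]
Reachable DFA states: {s0}, {s4}, {s2, s3, s5}, {s2, s3, s4, s5}, {s0, s2, s3, s5}, {s0, s2, s3, s4, s5}.

6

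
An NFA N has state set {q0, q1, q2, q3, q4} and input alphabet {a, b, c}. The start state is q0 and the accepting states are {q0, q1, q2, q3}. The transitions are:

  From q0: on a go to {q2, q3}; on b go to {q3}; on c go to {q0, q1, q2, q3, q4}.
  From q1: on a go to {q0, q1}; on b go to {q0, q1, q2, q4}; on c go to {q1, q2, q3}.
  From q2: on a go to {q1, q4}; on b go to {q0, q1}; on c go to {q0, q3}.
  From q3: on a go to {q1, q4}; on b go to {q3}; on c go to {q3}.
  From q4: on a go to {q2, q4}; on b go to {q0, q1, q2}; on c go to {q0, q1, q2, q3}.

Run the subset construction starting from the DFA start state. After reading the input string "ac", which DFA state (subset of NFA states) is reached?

{q0, q3}

Start: {q0}.
δ(q0,a) = {q2, q3}.
Union: {q2, q3}.
After a: {q2, q3}.
δ(q2,c) = {q0, q3}; δ(q3,c) = {q3}.
Union: {q0, q3}.
After c: {q0, q3}.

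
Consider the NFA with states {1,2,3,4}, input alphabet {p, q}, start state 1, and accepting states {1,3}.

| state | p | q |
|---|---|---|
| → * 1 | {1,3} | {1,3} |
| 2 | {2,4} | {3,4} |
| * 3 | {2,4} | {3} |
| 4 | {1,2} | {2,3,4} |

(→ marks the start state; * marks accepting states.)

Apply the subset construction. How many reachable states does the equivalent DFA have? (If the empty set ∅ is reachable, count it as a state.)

Start state of the DFA: {1}.
{1} --p--> {1,3}  [new]
{1} --q--> {1,3}  [seen]
{1,3} --p--> {1,2,3,4}  [new]
{1,3} --q--> {1,3}  [seen]
{1,2,3,4} --p--> {1,2,3,4}  [seen]
{1,2,3,4} --q--> {1,2,3,4}  [seen]
Reachable DFA states: {1}, {1,3}, {1,2,3,4}.

3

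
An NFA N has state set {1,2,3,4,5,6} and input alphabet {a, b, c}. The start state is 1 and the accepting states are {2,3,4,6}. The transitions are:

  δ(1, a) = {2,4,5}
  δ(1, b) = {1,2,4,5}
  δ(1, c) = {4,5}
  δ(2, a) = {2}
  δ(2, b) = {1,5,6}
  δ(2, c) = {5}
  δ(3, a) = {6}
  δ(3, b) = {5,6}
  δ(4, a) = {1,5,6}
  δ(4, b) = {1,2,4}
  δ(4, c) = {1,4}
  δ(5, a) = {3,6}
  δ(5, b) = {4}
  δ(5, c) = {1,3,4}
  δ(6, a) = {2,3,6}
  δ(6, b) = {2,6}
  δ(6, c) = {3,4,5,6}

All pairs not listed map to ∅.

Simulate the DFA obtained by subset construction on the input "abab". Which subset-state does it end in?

{1,2,4,5,6}

Start: {1}.
δ(1,a) = {2,4,5}.
Union: {2,4,5}.
After a: {2,4,5}.
δ(2,b) = {1,5,6}; δ(4,b) = {1,2,4}; δ(5,b) = {4}.
Union: {1,2,4,5,6}.
After b: {1,2,4,5,6}.
δ(1,a) = {2,4,5}; δ(2,a) = {2}; δ(4,a) = {1,5,6}; δ(5,a) = {3,6}; δ(6,a) = {2,3,6}.
Union: {1,2,3,4,5,6}.
After a: {1,2,3,4,5,6}.
δ(1,b) = {1,2,4,5}; δ(2,b) = {1,5,6}; δ(3,b) = {5,6}; δ(4,b) = {1,2,4}; δ(5,b) = {4}; δ(6,b) = {2,6}.
Union: {1,2,4,5,6}.
After b: {1,2,4,5,6}.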